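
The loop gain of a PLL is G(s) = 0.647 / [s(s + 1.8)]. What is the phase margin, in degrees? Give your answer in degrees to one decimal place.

Gain crossover: |G(jω)| = 1 at ω ≈ 0.353 rad/sec.
∠G(j0.353) = −90° − arctan(0.353/1.8) ≈ -101.09°
PM = 180° + (-101.09°) = 78.91°

78.9°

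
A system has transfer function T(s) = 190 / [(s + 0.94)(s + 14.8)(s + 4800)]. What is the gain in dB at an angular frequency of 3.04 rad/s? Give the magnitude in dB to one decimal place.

|j3.04 + 0.94| = √(3.04² + 0.94²) = 3.182
|j3.04 + 14.8| = √(3.04² + 14.8²) = 15.11
|j3.04 + 4800| = √(3.04² + 4800²) = 4800
|T(j3.04)| = 190 / (3.182 × 15.11 × 4800) = 0.00082333
20 log₁₀(0.00082333) = -61.69 dB

-61.7 dB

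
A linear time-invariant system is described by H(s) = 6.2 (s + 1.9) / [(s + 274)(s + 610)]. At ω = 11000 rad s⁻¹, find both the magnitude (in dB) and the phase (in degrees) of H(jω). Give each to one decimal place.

|j11000 + 1.9| = √(11000² + 1.9²) = 1.1e+04
|j11000 + 274| = √(11000² + 274²) = 1.1e+04
|j11000 + 610| = √(11000² + 610²) = 1.102e+04
|H(j11000)| = 6.2 × 1.1e+04 / (1.1e+04 × 1.102e+04) = 0.0005626
20 log₁₀(0.0005626) = -65.00 dB
∠(j11000 + 1.9) = arctan(11000/1.9) = 89.99°
∠(j11000 + 274) = arctan(11000/274) = 88.57°
∠(j11000 + 610) = arctan(11000/610) = 86.83°
∠H(j11000) = 89.99° − (88.57° + 86.83°) = -85.41°

|H| = -65.0 dB, ∠H = -85.4°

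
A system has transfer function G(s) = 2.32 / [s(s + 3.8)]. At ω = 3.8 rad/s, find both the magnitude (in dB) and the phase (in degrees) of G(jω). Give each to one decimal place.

|j3.8 + 3.8| = √(3.8² + 3.8²) = 5.374
|j3.8| = 3.8
|G(j3.8)| = 2.32 / (5.374 × 3.8) = 0.11361
20 log₁₀(0.11361) = -18.89 dB
∠(j3.8 + 3.8) = arctan(3.8/3.8) = 45.00°
∠(j3.8) = 90.00°
∠G(j3.8) = − (45.00° + 90.00°) = -135.00°

|G| = -18.9 dB, ∠G = -135.0°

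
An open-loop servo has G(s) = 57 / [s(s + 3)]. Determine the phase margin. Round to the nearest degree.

Gain crossover: |G(jω)| = 1 at ω ≈ 7.26 rad/s.
∠G(j7.26) = −90° − arctan(7.26/3) ≈ -157.54°
PM = 180° + (-157.54°) = 22.46°

22°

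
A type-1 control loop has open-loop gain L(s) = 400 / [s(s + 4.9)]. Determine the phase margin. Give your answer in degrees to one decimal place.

Gain crossover: |L(jω)| = 1 at ω ≈ 19.7 rad/sec.
∠L(j19.7) = −90° − arctan(19.7/4.9) ≈ -166.03°
PM = 180° + (-166.03°) = 13.97°

14.0°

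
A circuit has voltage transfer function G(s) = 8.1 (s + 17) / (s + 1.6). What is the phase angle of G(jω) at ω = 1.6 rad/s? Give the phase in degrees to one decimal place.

-39.6°

∠(j1.6 + 17) = arctan(1.6/17) = 5.38°
∠(j1.6 + 1.6) = arctan(1.6/1.6) = 45.00°
∠G(j1.6) = 5.38° − 45.00° = -39.62°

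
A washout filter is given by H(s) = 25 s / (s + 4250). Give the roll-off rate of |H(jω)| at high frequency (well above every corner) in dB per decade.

With 1 zero and 1 pole, the high-frequency asymptotic slope is 20 × (1 − 1) = 0 dB/decade.

0 dB/decade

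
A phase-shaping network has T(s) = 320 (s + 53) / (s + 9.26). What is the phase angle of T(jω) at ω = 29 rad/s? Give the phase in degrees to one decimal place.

∠(j29 + 53) = arctan(29/53) = 28.69°
∠(j29 + 9.26) = arctan(29/9.26) = 72.29°
∠T(j29) = 28.69° − 72.29° = -43.61°

-43.6°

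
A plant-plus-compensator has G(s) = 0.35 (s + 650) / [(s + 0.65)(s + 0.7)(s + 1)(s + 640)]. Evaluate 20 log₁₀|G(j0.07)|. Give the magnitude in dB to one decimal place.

-2.3 dB

|j0.07 + 650| = √(0.07² + 650²) = 650
|j0.07 + 0.65| = √(0.07² + 0.65²) = 0.6538
|j0.07 + 0.7| = √(0.07² + 0.7²) = 0.7035
|j0.07 + 1| = √(0.07² + 1²) = 1.002
|j0.07 + 640| = √(0.07² + 640²) = 640
|G(j0.07)| = 0.35 × 650 / (0.6538 × 0.7035 × 1.002 × 640) = 0.77102
20 log₁₀(0.77102) = -2.26 dB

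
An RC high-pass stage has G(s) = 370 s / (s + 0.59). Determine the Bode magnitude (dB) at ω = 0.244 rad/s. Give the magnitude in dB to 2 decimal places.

|j0.244| = 0.244
|j0.244 + 0.59| = √(0.244² + 0.59²) = 0.6385
|G(j0.244)| = 370 × 0.244 / 0.6385 = 141.4
20 log₁₀(141.4) = 43.009 dB

43.01 dB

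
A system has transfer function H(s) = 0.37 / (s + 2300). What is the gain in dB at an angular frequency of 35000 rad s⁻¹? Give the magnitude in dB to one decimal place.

-99.5 dB

|j35000 + 2300| = √(35000² + 2300²) = 3.508e+04
|H(j35000)| = 0.37 / 3.508e+04 = 1.0549e-05
20 log₁₀(1.0549e-05) = -99.54 dB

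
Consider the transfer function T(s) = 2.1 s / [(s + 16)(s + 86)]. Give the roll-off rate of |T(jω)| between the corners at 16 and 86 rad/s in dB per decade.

0 dB/decade

In this band the factors already past their corner are: 1 differentiator zero, pole at 16; net slope = 0 dB/decade.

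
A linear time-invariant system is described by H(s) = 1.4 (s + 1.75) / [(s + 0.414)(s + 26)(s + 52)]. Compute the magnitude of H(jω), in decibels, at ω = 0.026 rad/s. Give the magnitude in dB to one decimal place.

-47.2 dB

|j0.026 + 1.75| = √(0.026² + 1.75²) = 1.75
|j0.026 + 0.414| = √(0.026² + 0.414²) = 0.4148
|j0.026 + 26| = √(0.026² + 26²) = 26
|j0.026 + 52| = √(0.026² + 52²) = 52
|H(j0.026)| = 1.4 × 1.75 / (0.4148 × 26 × 52) = 0.004369
20 log₁₀(0.004369) = -47.19 dB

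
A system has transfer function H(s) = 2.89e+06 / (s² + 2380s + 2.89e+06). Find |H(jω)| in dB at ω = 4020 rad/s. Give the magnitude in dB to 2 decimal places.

|(j4020)² + 2380(j4020) + 2.89e+06| = |-1.327e+07 + j9.5676e+06| = 1.636e+07
|H(j4020)| = 2.89e+06 / 1.636e+07 = 0.17665
20 log₁₀(0.17665) = -15.058 dB

-15.06 dB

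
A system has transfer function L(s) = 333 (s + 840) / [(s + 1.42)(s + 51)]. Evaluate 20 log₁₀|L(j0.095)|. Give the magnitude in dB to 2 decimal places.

|j0.095 + 840| = √(0.095² + 840²) = 840
|j0.095 + 1.42| = √(0.095² + 1.42²) = 1.423
|j0.095 + 51| = √(0.095² + 51²) = 51
|L(j0.095)| = 333 × 840 / (1.423 × 51) = 3853.8
20 log₁₀(3853.8) = 71.718 dB

71.72 dB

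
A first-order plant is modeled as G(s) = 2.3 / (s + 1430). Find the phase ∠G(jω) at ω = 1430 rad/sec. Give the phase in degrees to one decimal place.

-45.0°

∠(j1430 + 1430) = arctan(1430/1430) = 45.00°
∠G(j1430) = −45.00° = -45.00°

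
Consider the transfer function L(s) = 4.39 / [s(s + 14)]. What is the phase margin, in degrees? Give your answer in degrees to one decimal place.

Gain crossover: |L(jω)| = 1 at ω ≈ 0.313 rad s⁻¹.
∠L(j0.313) = −90° − arctan(0.313/14) ≈ -91.28°
PM = 180° + (-91.28°) = 88.72°

88.7°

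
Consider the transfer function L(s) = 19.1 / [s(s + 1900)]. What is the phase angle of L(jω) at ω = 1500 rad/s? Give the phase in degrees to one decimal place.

∠(j1500 + 1900) = arctan(1500/1900) = 38.29°
∠(j1500) = 90.00°
∠L(j1500) = − (38.29° + 90.00°) = -128.29°

-128.3°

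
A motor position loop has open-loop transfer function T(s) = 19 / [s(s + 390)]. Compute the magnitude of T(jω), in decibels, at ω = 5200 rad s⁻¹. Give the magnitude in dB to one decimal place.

|j5200 + 390| = √(5200² + 390²) = 5215
|j5200| = 5200
|T(j5200)| = 19 / (5215 × 5200) = 7.0069e-07
20 log₁₀(7.0069e-07) = -123.09 dB

-123.1 dB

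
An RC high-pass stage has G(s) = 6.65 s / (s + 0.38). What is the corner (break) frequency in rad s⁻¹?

The single real pole at s = −0.38 gives a corner at ω = 0.38 rad s⁻¹.

0.38 rad s⁻¹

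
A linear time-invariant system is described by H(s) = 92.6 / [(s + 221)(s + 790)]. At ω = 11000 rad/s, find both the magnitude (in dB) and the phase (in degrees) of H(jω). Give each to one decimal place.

|H| = -122.3 dB, ∠H = -174.7°

|j11000 + 221| = √(11000² + 221²) = 1.1e+04
|j11000 + 790| = √(11000² + 790²) = 1.103e+04
|H(j11000)| = 92.6 / (1.1e+04 × 1.103e+04) = 7.6317e-07
20 log₁₀(7.6317e-07) = -122.35 dB
∠(j11000 + 221) = arctan(11000/221) = 88.85°
∠(j11000 + 790) = arctan(11000/790) = 85.89°
∠H(j11000) = − (88.85° + 85.89°) = -174.74°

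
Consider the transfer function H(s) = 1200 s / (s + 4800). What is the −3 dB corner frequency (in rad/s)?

4800 rad/s

For a single-pole high-pass, the −3 dB point is at the pole: ω = 4800 rad/s.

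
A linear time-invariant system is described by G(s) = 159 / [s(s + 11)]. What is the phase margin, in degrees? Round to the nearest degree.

Gain crossover: |G(jω)| = 1 at ω ≈ 10.5 rad/s.
∠G(j10.5) = −90° − arctan(10.5/11) ≈ -133.59°
PM = 180° + (-133.59°) = 46.41°

46 deg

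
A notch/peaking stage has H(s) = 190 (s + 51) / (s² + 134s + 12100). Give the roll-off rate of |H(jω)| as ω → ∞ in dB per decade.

With 1 zero and 2 poles, the high-frequency asymptotic slope is 20 × (1 − 2) = -20 dB/decade.

-20 dB/decade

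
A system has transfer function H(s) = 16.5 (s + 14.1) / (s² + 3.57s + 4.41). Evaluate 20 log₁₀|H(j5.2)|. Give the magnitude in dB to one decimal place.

|j5.2 + 14.1| = √(5.2² + 14.1²) = 15.03
|(j5.2)² + 3.57(j5.2) + 4.41| = |-22.63 + j18.564| = 29.27
|H(j5.2)| = 16.5 × 15.03 / 29.27 = 8.4717
20 log₁₀(8.4717) = 18.56 dB

18.6 dB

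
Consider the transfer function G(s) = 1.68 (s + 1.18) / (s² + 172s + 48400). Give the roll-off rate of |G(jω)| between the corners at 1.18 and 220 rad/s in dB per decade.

20 dB/decade

In this band the factors already past their corner are: zero at 1.18; net slope = 20 dB/decade.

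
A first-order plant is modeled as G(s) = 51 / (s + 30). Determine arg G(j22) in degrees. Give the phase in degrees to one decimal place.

-36.3°

∠(j22 + 30) = arctan(22/30) = 36.25°
∠G(j22) = −36.25° = -36.25°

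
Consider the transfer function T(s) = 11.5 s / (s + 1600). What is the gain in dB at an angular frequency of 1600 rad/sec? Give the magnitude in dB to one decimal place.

|j1600| = 1600
|j1600 + 1600| = √(1600² + 1600²) = 2263
|T(j1600)| = 11.5 × 1600 / 2263 = 8.1317
20 log₁₀(8.1317) = 18.20 dB

18.2 dB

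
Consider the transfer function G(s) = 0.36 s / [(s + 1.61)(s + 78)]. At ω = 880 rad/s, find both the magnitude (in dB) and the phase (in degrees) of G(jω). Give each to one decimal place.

|G| = -67.8 dB, ∠G = -84.8°

|j880| = 880
|j880 + 1.61| = √(880² + 1.61²) = 880
|j880 + 78| = √(880² + 78²) = 883.5
|G(j880)| = 0.36 × 880 / (880 × 883.5) = 0.00040749
20 log₁₀(0.00040749) = -67.80 dB
∠(j880) = 90.00°
∠(j880 + 1.61) = arctan(880/1.61) = 89.90°
∠(j880 + 78) = arctan(880/78) = 84.93°
∠G(j880) = 90.00° − (89.90° + 84.93°) = -84.83°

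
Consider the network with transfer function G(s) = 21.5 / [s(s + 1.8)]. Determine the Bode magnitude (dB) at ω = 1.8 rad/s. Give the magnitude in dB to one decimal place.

|j1.8 + 1.8| = √(1.8² + 1.8²) = 2.546
|j1.8| = 1.8
|G(j1.8)| = 21.5 / (2.546 × 1.8) = 4.6922
20 log₁₀(4.6922) = 13.43 dB

13.4 dB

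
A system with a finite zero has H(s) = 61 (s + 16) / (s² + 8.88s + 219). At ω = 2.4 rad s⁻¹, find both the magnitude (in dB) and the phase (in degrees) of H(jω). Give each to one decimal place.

|j2.4 + 16| = √(2.4² + 16²) = 16.18
|(j2.4)² + 8.88(j2.4) + 219| = |213.24 + j21.312| = 214.3
|H(j2.4)| = 61 × 16.18 / 214.3 = 4.6053
20 log₁₀(4.6053) = 13.27 dB
∠(j2.4 + 16) = arctan(2.4/16) = 8.53°
∠[(j2.4)² + 8.88(j2.4) + 219] = ∠[213.24 + j21.312] = 5.71°
∠H(j2.4) = 8.53° − 5.71° = 2.82°

|H| = 13.3 dB, ∠H = 2.8°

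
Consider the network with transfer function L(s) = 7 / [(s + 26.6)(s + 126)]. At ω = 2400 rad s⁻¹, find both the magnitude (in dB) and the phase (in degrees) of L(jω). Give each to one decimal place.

|j2400 + 26.6| = √(2400² + 26.6²) = 2400
|j2400 + 126| = √(2400² + 126²) = 2403
|L(j2400)| = 7 / (2400 × 2403) = 1.2135e-06
20 log₁₀(1.2135e-06) = -118.32 dB
∠(j2400 + 26.6) = arctan(2400/26.6) = 89.36°
∠(j2400 + 126) = arctan(2400/126) = 86.99°
∠L(j2400) = − (89.36° + 86.99°) = -176.36°

|L| = -118.3 dB, ∠L = -176.4°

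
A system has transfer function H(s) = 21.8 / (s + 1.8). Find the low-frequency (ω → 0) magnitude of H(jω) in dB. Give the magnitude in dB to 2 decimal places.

21.66 dB

H(0) = 21.8 / 1.8 = 12.111
20 log₁₀(12.111) = 21.664 dB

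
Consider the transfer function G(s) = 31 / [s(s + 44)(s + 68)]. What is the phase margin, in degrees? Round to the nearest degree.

90°

Gain crossover: |G(jω)| = 1 at ω ≈ 0.0104 rad/s.
∠G(j0.0104) = −90° − arctan(0.0104/44) − arctan(0.0104/68) ≈ -90.02°
PM = 180° + (-90.02°) = 89.98°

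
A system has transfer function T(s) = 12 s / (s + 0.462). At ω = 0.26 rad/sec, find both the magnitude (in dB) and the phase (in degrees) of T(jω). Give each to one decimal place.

|j0.26| = 0.26
|j0.26 + 0.462| = √(0.26² + 0.462²) = 0.5301
|T(j0.26)| = 12 × 0.26 / 0.5301 = 5.8853
20 log₁₀(5.8853) = 15.40 dB
∠(j0.26) = 90.00°
∠(j0.26 + 0.462) = arctan(0.26/0.462) = 29.37°
∠T(j0.26) = 90.00° − 29.37° = 60.63°

|T| = 15.4 dB, ∠T = 60.6°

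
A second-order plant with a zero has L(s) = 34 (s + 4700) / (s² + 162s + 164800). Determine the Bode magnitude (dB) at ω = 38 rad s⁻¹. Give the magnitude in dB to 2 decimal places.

|j38 + 4700| = √(38² + 4700²) = 4700
|(j38)² + 162(j38) + 164800| = |1.6336e+05 + j6156| = 1.635e+05
|L(j38)| = 34 × 4700 / 1.635e+05 = 0.97757
20 log₁₀(0.97757) = -0.197 dB

-0.20 dB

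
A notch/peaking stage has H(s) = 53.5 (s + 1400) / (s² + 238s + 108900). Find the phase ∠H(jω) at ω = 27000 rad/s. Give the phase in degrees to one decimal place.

-92.5 deg

∠(j27000 + 1400) = arctan(27000/1400) = 87.03°
∠[(j27000)² + 238(j27000) + 108900] = ∠[-7.2889e+08 + j6.426e+06] = 179.49°
∠H(j27000) = 87.03° − 179.49° = -92.46°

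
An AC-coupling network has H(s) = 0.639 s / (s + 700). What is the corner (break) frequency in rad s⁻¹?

700 rad s⁻¹

The single real pole at s = −700 gives a corner at ω = 700 rad s⁻¹.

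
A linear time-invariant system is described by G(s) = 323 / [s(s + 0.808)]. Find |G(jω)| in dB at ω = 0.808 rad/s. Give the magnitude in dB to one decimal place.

50.9 dB

|j0.808 + 0.808| = √(0.808² + 0.808²) = 1.143
|j0.808| = 0.808
|G(j0.808)| = 323 / (1.143 × 0.808) = 349.84
20 log₁₀(349.84) = 50.88 dB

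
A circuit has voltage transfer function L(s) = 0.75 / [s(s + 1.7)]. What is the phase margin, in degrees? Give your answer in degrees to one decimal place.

75.9°

Gain crossover: |L(jω)| = 1 at ω ≈ 0.428 rad/s.
∠L(j0.428) = −90° − arctan(0.428/1.7) ≈ -104.13°
PM = 180° + (-104.13°) = 75.87°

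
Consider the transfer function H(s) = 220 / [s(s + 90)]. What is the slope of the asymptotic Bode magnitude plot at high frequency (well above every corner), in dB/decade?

With 0 zeros and 2 poles, the high-frequency asymptotic slope is 20 × (0 − 2) = -40 dB/decade.

-40 dB/decade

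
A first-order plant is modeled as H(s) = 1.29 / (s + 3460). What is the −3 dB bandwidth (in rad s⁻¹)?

3460 rad s⁻¹

For a single-pole low-pass, the −3 dB point is at the pole: ω = 3460 rad s⁻¹.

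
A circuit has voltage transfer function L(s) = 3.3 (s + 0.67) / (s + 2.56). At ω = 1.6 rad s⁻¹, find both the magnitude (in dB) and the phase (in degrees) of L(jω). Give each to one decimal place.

|L| = 5.6 dB, ∠L = 35.3°

|j1.6 + 0.67| = √(1.6² + 0.67²) = 1.735
|j1.6 + 2.56| = √(1.6² + 2.56²) = 3.019
|L(j1.6)| = 3.3 × 1.735 / 3.019 = 1.8962
20 log₁₀(1.8962) = 5.56 dB
∠(j1.6 + 0.67) = arctan(1.6/0.67) = 67.28°
∠(j1.6 + 2.56) = arctan(1.6/2.56) = 32.01°
∠L(j1.6) = 67.28° − 32.01° = 35.27°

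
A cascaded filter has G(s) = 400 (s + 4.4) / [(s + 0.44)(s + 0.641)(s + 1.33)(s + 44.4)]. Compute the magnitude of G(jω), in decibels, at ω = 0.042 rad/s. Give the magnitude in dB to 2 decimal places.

|j0.042 + 4.4| = √(0.042² + 4.4²) = 4.4
|j0.042 + 0.44| = √(0.042² + 0.44²) = 0.442
|j0.042 + 0.641| = √(0.042² + 0.641²) = 0.6424
|j0.042 + 1.33| = √(0.042² + 1.33²) = 1.331
|j0.042 + 44.4| = √(0.042² + 44.4²) = 44.4
|G(j0.042)| = 400 × 4.4 / (0.442 × 0.6424 × 1.331 × 44.4) = 104.92
20 log₁₀(104.92) = 40.417 dB

40.42 dB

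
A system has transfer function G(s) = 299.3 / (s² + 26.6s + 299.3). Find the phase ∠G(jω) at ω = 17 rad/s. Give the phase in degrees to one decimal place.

∠[(j17)² + 26.6(j17) + 299.3] = ∠[10.3 + j452.2] = 88.70°
∠G(j17) = −88.70° = -88.70°

-88.7 deg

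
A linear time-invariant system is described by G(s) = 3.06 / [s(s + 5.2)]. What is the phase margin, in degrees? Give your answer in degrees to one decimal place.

Gain crossover: |G(jω)| = 1 at ω ≈ 0.585 rad/sec.
∠G(j0.585) = −90° − arctan(0.585/5.2) ≈ -96.42°
PM = 180° + (-96.42°) = 83.58°

83.6°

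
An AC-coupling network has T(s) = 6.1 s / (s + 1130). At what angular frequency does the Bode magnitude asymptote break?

The single real pole at s = −1130 gives a corner at ω = 1130 rad/s.

1130 rad/s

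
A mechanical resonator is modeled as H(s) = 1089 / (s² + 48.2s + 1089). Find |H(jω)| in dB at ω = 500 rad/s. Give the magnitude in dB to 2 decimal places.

-47.22 dB

|(j500)² + 48.2(j500) + 1089| = |-2.4891e+05 + j24100| = 2.501e+05
|H(j500)| = 1089 / 2.501e+05 = 0.0043547
20 log₁₀(0.0043547) = -47.221 dB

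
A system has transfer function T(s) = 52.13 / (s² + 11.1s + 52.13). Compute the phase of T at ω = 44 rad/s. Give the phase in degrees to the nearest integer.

-165°

∠[(j44)² + 11.1(j44) + 52.13] = ∠[-1883.9 + j488.4] = 165.47°
∠T(j44) = −165.47° = -165.47°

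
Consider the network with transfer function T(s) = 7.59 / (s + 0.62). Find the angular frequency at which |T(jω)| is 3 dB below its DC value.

0.62 rad/sec

For a single-pole low-pass, the −3 dB point is at the pole: ω = 0.62 rad/sec.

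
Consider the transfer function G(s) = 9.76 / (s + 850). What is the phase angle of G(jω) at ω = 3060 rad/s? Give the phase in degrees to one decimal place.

-74.5°

∠(j3060 + 850) = arctan(3060/850) = 74.48°
∠G(j3060) = −74.48° = -74.48°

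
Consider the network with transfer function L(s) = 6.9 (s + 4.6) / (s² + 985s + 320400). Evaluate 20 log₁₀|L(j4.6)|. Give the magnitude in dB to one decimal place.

-77.1 dB

|j4.6 + 4.6| = √(4.6² + 4.6²) = 6.505
|(j4.6)² + 985(j4.6) + 320400| = |3.2038e+05 + j4531| = 3.204e+05
|L(j4.6)| = 6.9 × 6.505 / 3.204e+05 = 0.00014009
20 log₁₀(0.00014009) = -77.07 dB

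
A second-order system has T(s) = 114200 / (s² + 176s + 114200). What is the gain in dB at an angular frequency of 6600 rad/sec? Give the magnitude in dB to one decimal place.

|(j6600)² + 176(j6600) + 114200| = |-4.3446e+07 + j1.1616e+06| = 4.346e+07
|T(j6600)| = 114200 / 4.346e+07 = 0.0026276
20 log₁₀(0.0026276) = -51.61 dB

-51.6 dB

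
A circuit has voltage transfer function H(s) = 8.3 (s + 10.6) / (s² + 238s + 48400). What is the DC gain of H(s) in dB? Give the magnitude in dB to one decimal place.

-54.8 dB

H(0) = 8.3 × 10.6 / 48400 = 0.0018178
20 log₁₀(0.0018178) = -54.81 dB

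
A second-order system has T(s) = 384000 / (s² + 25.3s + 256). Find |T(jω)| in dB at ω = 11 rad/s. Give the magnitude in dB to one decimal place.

|(j11)² + 25.3(j11) + 256| = |135 + j278.3| = 309.3
|T(j11)| = 384000 / 309.3 = 1241.5
20 log₁₀(1241.5) = 61.88 dB

61.9 dB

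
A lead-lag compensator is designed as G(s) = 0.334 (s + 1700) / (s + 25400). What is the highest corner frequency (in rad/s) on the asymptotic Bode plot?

25400 rad/s

Break frequencies occur at each pole and zero magnitude: 1700 rad/s, 25400 rad/s.
The highest is 25400 rad/s.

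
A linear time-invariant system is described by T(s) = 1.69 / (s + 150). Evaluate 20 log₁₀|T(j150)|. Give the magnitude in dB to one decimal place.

|j150 + 150| = √(150² + 150²) = 212.1
|T(j150)| = 1.69 / 212.1 = 0.0079667
20 log₁₀(0.0079667) = -41.97 dB

-42.0 dB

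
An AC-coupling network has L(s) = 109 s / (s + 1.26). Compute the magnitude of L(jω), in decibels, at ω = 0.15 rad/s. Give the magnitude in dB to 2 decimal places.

22.20 dB

|j0.15| = 0.15
|j0.15 + 1.26| = √(0.15² + 1.26²) = 1.269
|L(j0.15)| = 109 × 0.15 / 1.269 = 12.885
20 log₁₀(12.885) = 22.202 dB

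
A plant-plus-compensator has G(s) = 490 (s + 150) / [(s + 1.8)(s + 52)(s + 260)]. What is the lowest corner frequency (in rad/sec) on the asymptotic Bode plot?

1.8 rad/sec

Break frequencies occur at each pole and zero magnitude: 1.8 rad/sec, 52 rad/sec, 150 rad/sec, 260 rad/sec.
The lowest is 1.8 rad/sec.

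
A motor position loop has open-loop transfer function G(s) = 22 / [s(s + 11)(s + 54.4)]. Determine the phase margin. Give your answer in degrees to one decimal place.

Gain crossover: |G(jω)| = 1 at ω ≈ 0.0368 rad s⁻¹.
∠G(j0.0368) = −90° − arctan(0.0368/11) − arctan(0.0368/54.4) ≈ -90.23°
PM = 180° + (-90.23°) = 89.77°

89.8°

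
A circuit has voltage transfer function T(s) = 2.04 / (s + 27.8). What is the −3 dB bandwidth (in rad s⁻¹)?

27.8 rad s⁻¹

For a single-pole low-pass, the −3 dB point is at the pole: ω = 27.8 rad s⁻¹.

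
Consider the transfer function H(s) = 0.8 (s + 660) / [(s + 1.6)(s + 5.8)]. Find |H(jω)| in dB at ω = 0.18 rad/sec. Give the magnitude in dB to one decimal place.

35.0 dB

|j0.18 + 660| = √(0.18² + 660²) = 660
|j0.18 + 1.6| = √(0.18² + 1.6²) = 1.61
|j0.18 + 5.8| = √(0.18² + 5.8²) = 5.803
|H(j0.18)| = 0.8 × 660 / (1.61 × 5.803) = 56.513
20 log₁₀(56.513) = 35.04 dB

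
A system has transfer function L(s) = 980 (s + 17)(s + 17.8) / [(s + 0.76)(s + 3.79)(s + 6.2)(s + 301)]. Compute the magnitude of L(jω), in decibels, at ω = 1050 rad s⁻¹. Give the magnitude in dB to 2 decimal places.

-61.36 dB

|j1050 + 17| = √(1050² + 17²) = 1050
|j1050 + 17.8| = √(1050² + 17.8²) = 1050
|j1050 + 0.76| = √(1050² + 0.76²) = 1050
|j1050 + 3.79| = √(1050² + 3.79²) = 1050
|j1050 + 6.2| = √(1050² + 6.2²) = 1050
|j1050 + 301| = √(1050² + 301²) = 1092
|L(j1050)| = 980 × 1050 × 1050 / (1050 × 1050 × 1050 × 1092) = 0.00085469
20 log₁₀(0.00085469) = -61.364 dB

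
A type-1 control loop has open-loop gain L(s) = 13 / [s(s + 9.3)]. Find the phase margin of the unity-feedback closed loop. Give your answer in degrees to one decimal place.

81.5°

Gain crossover: |L(jω)| = 1 at ω ≈ 1.38 rad/s.
∠L(j1.38) = −90° − arctan(1.38/9.3) ≈ -98.46°
PM = 180° + (-98.46°) = 81.54°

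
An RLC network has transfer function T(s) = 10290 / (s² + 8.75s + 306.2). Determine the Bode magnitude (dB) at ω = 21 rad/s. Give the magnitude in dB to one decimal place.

|(j21)² + 8.75(j21) + 306.2| = |-134.8 + j183.75| = 227.9
|T(j21)| = 10290 / 227.9 = 45.153
20 log₁₀(45.153) = 33.09 dB

33.1 dB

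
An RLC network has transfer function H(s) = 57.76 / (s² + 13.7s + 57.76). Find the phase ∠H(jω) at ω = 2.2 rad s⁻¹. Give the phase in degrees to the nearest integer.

∠[(j2.2)² + 13.7(j2.2) + 57.76] = ∠[52.92 + j30.14] = 29.66°
∠H(j2.2) = −29.66° = -29.66°

-30°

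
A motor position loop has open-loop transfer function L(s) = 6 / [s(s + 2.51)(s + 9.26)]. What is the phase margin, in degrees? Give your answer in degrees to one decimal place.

Gain crossover: |L(jω)| = 1 at ω ≈ 0.257 rad s⁻¹.
∠L(j0.257) = −90° − arctan(0.257/2.51) − arctan(0.257/9.26) ≈ -97.43°
PM = 180° + (-97.43°) = 82.57°

82.6°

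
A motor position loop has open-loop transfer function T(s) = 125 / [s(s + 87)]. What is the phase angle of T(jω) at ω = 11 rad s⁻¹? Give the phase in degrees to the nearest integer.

∠(j11 + 87) = arctan(11/87) = 7.21°
∠(j11) = 90.00°
∠T(j11) = − (7.21° + 90.00°) = -97.21°

-97°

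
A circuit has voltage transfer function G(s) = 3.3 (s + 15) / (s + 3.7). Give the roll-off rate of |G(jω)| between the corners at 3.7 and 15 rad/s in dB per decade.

In this band the factors already past their corner are: pole at 3.7; net slope = -20 dB/decade.

-20 dB/decade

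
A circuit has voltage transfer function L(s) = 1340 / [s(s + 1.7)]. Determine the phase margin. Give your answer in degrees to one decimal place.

Gain crossover: |L(jω)| = 1 at ω ≈ 36.6 rad/sec.
∠L(j36.6) = −90° − arctan(36.6/1.7) ≈ -177.34°
PM = 180° + (-177.34°) = 2.66°

2.7°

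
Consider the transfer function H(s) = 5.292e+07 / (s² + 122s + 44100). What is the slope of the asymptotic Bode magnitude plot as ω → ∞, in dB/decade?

With 0 zeros and 2 poles, the high-frequency asymptotic slope is 20 × (0 − 2) = -40 dB/decade.

-40 dB/decade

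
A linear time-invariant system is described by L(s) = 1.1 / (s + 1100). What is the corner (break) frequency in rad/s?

1100 rad/s

The single real pole at s = −1100 gives a corner at ω = 1100 rad/s.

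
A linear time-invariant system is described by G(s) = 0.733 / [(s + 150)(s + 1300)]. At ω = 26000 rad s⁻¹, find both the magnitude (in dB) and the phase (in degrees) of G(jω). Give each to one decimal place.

|j26000 + 150| = √(26000² + 150²) = 2.6e+04
|j26000 + 1300| = √(26000² + 1300²) = 2.603e+04
|G(j26000)| = 0.733 / (2.6e+04 × 2.603e+04) = 1.0829e-09
20 log₁₀(1.0829e-09) = -179.31 dB
∠(j26000 + 150) = arctan(26000/150) = 89.67°
∠(j26000 + 1300) = arctan(26000/1300) = 87.14°
∠G(j26000) = − (89.67° + 87.14°) = -176.81°

|G| = -179.3 dB, ∠G = -176.8°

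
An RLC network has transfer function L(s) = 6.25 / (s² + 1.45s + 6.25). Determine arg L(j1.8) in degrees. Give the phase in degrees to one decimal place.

-40.9 deg

∠[(j1.8)² + 1.45(j1.8) + 6.25] = ∠[3.01 + j2.61] = 40.93°
∠L(j1.8) = −40.93° = -40.93°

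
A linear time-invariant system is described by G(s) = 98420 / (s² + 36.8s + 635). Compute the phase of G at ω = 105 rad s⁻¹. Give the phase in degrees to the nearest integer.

∠[(j105)² + 36.8(j105) + 635] = ∠[-10390 + j3864] = 159.60°
∠G(j105) = −159.60° = -159.60°

-160°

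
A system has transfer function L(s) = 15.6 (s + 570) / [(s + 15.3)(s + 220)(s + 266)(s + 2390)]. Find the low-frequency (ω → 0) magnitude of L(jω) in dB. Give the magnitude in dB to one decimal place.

L(0) = 15.6 × 570 / (15.3 × 220 × 266 × 2390) = 4.1553e-06
20 log₁₀(4.1553e-06) = -107.63 dB

-107.6 dB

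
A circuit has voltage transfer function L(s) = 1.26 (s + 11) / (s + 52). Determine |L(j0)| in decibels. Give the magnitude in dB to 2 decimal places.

-11.48 dB

L(0) = 1.26 × 11 / 52 = 0.26654
20 log₁₀(0.26654) = -11.485 dB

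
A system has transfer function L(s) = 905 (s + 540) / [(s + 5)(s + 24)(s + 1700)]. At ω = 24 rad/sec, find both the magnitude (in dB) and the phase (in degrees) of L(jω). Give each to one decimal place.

|L| = -9.2 dB, ∠L = -121.5 deg

|j24 + 540| = √(24² + 540²) = 540.5
|j24 + 5| = √(24² + 5²) = 24.52
|j24 + 24| = √(24² + 24²) = 33.94
|j24 + 1700| = √(24² + 1700²) = 1700
|L(j24)| = 905 × 540.5 / (24.52 × 33.94 × 1700) = 0.34579
20 log₁₀(0.34579) = -9.22 dB
∠(j24 + 540) = arctan(24/540) = 2.54°
∠(j24 + 5) = arctan(24/5) = 78.23°
∠(j24 + 24) = arctan(24/24) = 45.00°
∠(j24 + 1700) = arctan(24/1700) = 0.81°
∠L(j24) = 2.54° − (78.23° + 45.00° + 0.81°) = -121.50°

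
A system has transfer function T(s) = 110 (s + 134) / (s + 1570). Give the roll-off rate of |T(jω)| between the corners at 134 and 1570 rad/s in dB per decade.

20 dB/decade

In this band the factors already past their corner are: zero at 134; net slope = 20 dB/decade.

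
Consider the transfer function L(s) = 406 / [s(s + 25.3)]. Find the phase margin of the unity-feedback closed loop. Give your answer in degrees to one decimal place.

Gain crossover: |L(jω)| = 1 at ω ≈ 14 rad/s.
∠L(j14) = −90° − arctan(14/25.3) ≈ -119.02°
PM = 180° + (-119.02°) = 60.98°

61.0°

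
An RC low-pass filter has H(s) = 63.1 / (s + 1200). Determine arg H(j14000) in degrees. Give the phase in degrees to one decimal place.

∠(j14000 + 1200) = arctan(14000/1200) = 85.10°
∠H(j14000) = −85.10° = -85.10°

-85.1°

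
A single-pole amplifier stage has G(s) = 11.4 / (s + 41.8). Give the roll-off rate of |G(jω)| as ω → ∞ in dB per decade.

With 0 zeros and 1 pole, the high-frequency asymptotic slope is 20 × (0 − 1) = -20 dB/decade.

-20 dB/decade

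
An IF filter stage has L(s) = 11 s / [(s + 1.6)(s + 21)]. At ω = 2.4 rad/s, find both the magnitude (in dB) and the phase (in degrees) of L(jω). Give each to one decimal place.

|j2.4| = 2.4
|j2.4 + 1.6| = √(2.4² + 1.6²) = 2.884
|j2.4 + 21| = √(2.4² + 21²) = 21.14
|L(j2.4)| = 11 × 2.4 / (2.884 × 21.14) = 0.43302
20 log₁₀(0.43302) = -7.27 dB
∠(j2.4) = 90.00°
∠(j2.4 + 1.6) = arctan(2.4/1.6) = 56.31°
∠(j2.4 + 21) = arctan(2.4/21) = 6.52°
∠L(j2.4) = 90.00° − (56.31° + 6.52°) = 27.17°

|L| = -7.3 dB, ∠L = 27.2°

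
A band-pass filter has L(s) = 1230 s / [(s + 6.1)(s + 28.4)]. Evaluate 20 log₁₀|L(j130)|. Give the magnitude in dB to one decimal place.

19.3 dB

|j130| = 130
|j130 + 6.1| = √(130² + 6.1²) = 130.1
|j130 + 28.4| = √(130² + 28.4²) = 133.1
|L(j130)| = 1230 × 130 / (130.1 × 133.1) = 9.2334
20 log₁₀(9.2334) = 19.31 dB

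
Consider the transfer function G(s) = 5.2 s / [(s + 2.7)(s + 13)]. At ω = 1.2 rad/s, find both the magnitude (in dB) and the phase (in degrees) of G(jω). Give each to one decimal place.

|G| = -15.8 dB, ∠G = 60.8°

|j1.2| = 1.2
|j1.2 + 2.7| = √(1.2² + 2.7²) = 2.955
|j1.2 + 13| = √(1.2² + 13²) = 13.06
|G(j1.2)| = 5.2 × 1.2 / (2.955 × 13.06) = 0.16177
20 log₁₀(0.16177) = -15.82 dB
∠(j1.2) = 90.00°
∠(j1.2 + 2.7) = arctan(1.2/2.7) = 23.96°
∠(j1.2 + 13) = arctan(1.2/13) = 5.27°
∠G(j1.2) = 90.00° − (23.96° + 5.27°) = 60.76°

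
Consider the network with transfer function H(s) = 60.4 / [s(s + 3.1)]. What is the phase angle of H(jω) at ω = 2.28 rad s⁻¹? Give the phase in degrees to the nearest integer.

∠(j2.28 + 3.1) = arctan(2.28/3.1) = 36.33°
∠(j2.28) = 90.00°
∠H(j2.28) = − (36.33° + 90.00°) = -126.33°

-126°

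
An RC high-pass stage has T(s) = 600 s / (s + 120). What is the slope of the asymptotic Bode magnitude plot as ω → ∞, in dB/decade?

0 dB/decade

With 1 zero and 1 pole, the high-frequency asymptotic slope is 20 × (1 − 1) = 0 dB/decade.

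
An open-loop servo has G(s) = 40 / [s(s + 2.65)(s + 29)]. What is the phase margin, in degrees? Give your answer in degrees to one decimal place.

78.1°

Gain crossover: |G(jω)| = 1 at ω ≈ 0.511 rad/sec.
∠G(j0.511) = −90° − arctan(0.511/2.65) − arctan(0.511/29) ≈ -101.92°
PM = 180° + (-101.92°) = 78.08°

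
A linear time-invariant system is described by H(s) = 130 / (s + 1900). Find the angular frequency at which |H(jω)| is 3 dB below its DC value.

For a single-pole low-pass, the −3 dB point is at the pole: ω = 1900 rad/s.

1900 rad/s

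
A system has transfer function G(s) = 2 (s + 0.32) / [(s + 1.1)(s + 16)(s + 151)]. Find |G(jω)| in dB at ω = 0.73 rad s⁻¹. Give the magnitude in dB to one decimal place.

|j0.73 + 0.32| = √(0.73² + 0.32²) = 0.7971
|j0.73 + 1.1| = √(0.73² + 1.1²) = 1.32
|j0.73 + 16| = √(0.73² + 16²) = 16.02
|j0.73 + 151| = √(0.73² + 151²) = 151
|G(j0.73)| = 2 × 0.7971 / (1.32 × 16.02 × 151) = 0.00049926
20 log₁₀(0.00049926) = -66.03 dB

-66.0 dB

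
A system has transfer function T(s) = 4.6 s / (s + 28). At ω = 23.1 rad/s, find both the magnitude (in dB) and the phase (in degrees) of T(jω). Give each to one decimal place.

|T| = 9.3 dB, ∠T = 50.5°

|j23.1| = 23.1
|j23.1 + 28| = √(23.1² + 28²) = 36.3
|T(j23.1)| = 4.6 × 23.1 / 36.3 = 2.9274
20 log₁₀(2.9274) = 9.33 dB
∠(j23.1) = 90.00°
∠(j23.1 + 28) = arctan(23.1/28) = 39.52°
∠T(j23.1) = 90.00° − 39.52° = 50.48°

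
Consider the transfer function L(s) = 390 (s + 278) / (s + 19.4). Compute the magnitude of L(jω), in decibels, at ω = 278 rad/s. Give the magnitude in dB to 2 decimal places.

54.81 dB

|j278 + 278| = √(278² + 278²) = 393.2
|j278 + 19.4| = √(278² + 19.4²) = 278.7
|L(j278)| = 390 × 393.2 / 278.7 = 550.21
20 log₁₀(550.21) = 54.810 dB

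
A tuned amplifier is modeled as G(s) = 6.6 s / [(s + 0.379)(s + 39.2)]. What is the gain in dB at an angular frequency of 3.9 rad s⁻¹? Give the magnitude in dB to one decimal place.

|j3.9| = 3.9
|j3.9 + 0.379| = √(3.9² + 0.379²) = 3.918
|j3.9 + 39.2| = √(3.9² + 39.2²) = 39.39
|G(j3.9)| = 6.6 × 3.9 / (3.918 × 39.39) = 0.16675
20 log₁₀(0.16675) = -15.56 dB

-15.6 dB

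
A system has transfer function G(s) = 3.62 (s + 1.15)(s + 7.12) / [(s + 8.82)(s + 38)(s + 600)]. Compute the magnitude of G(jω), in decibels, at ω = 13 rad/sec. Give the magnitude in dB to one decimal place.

-54.7 dB

|j13 + 1.15| = √(13² + 1.15²) = 13.05
|j13 + 7.12| = √(13² + 7.12²) = 14.82
|j13 + 8.82| = √(13² + 8.82²) = 15.71
|j13 + 38| = √(13² + 38²) = 40.16
|j13 + 600| = √(13² + 600²) = 600.1
|G(j13)| = 3.62 × 13.05 × 14.82 / (15.71 × 40.16 × 600.1) = 0.0018493
20 log₁₀(0.0018493) = -54.66 dB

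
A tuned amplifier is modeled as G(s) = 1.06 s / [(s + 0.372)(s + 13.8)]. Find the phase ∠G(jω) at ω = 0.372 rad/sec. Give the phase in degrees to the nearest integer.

∠(j0.372) = 90.00°
∠(j0.372 + 0.372) = arctan(0.372/0.372) = 45.00°
∠(j0.372 + 13.8) = arctan(0.372/13.8) = 1.54°
∠G(j0.372) = 90.00° − (45.00° + 1.54°) = 43.46°

43°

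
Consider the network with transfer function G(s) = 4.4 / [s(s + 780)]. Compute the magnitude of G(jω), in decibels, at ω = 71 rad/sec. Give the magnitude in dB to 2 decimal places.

|j71 + 780| = √(71² + 780²) = 783.2
|j71| = 71
|G(j71)| = 4.4 / (783.2 × 71) = 7.9124e-05
20 log₁₀(7.9124e-05) = -82.034 dB

-82.03 dB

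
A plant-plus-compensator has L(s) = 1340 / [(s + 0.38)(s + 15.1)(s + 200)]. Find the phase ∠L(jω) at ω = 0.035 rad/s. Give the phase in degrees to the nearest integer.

∠(j0.035 + 0.38) = arctan(0.035/0.38) = 5.26°
∠(j0.035 + 15.1) = arctan(0.035/15.1) = 0.13°
∠(j0.035 + 200) = arctan(0.035/200) = 0.01°
∠L(j0.035) = − (5.26° + 0.13° + 0.01°) = -5.41°

-5°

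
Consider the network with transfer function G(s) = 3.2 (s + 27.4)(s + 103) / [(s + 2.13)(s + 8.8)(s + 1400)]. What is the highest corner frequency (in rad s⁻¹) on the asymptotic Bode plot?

1400 rad s⁻¹

Break frequencies occur at each pole and zero magnitude: 2.13 rad s⁻¹, 8.8 rad s⁻¹, 27.4 rad s⁻¹, 103 rad s⁻¹, 1400 rad s⁻¹.
The highest is 1400 rad s⁻¹.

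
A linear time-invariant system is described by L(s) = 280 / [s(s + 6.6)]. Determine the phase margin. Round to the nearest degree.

22°

Gain crossover: |L(jω)| = 1 at ω ≈ 16.1 rad s⁻¹.
∠L(j16.1) = −90° − arctan(16.1/6.6) ≈ -157.70°
PM = 180° + (-157.70°) = 22.30°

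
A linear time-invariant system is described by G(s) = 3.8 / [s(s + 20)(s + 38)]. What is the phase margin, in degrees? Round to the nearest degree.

Gain crossover: |G(jω)| = 1 at ω ≈ 0.005 rad/s.
∠G(j0.005) = −90° − arctan(0.005/20) − arctan(0.005/38) ≈ -90.02°
PM = 180° + (-90.02°) = 89.98°

90°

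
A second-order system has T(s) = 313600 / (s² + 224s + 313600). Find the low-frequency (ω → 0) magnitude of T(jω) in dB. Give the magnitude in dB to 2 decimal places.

T(0) = 313600 / 313600 = 1
20 log₁₀(1) = 0.000 dB

0.00 dB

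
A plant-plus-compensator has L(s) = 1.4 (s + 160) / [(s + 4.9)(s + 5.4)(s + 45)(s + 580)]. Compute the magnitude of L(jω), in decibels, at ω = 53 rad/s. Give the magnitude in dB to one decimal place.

-113.7 dB

|j53 + 160| = √(53² + 160²) = 168.5
|j53 + 4.9| = √(53² + 4.9²) = 53.23
|j53 + 5.4| = √(53² + 5.4²) = 53.27
|j53 + 45| = √(53² + 45²) = 69.53
|j53 + 580| = √(53² + 580²) = 582.4
|L(j53)| = 1.4 × 168.5 / (53.23 × 53.27 × 69.53 × 582.4) = 2.0551e-06
20 log₁₀(2.0551e-06) = -113.74 dB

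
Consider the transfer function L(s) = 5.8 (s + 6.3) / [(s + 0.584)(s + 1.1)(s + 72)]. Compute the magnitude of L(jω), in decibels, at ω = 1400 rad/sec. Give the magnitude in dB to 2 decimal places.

-110.59 dB

|j1400 + 6.3| = √(1400² + 6.3²) = 1400
|j1400 + 0.584| = √(1400² + 0.584²) = 1400
|j1400 + 1.1| = √(1400² + 1.1²) = 1400
|j1400 + 72| = √(1400² + 72²) = 1402
|L(j1400)| = 5.8 × 1400 / (1400 × 1400 × 1402) = 2.9553e-06
20 log₁₀(2.9553e-06) = -110.588 dB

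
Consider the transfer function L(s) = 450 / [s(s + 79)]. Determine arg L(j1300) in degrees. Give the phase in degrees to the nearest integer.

∠(j1300 + 79) = arctan(1300/79) = 86.52°
∠(j1300) = 90.00°
∠L(j1300) = − (86.52° + 90.00°) = -176.52°

-177°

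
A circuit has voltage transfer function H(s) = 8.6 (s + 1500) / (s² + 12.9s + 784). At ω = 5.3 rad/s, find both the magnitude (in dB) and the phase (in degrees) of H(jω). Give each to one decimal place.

|j5.3 + 1500| = √(5.3² + 1500²) = 1500
|(j5.3)² + 12.9(j5.3) + 784| = |755.91 + j68.37| = 759
|H(j5.3)| = 8.6 × 1500 / 759 = 16.996
20 log₁₀(16.996) = 24.61 dB
∠(j5.3 + 1500) = arctan(5.3/1500) = 0.20°
∠[(j5.3)² + 12.9(j5.3) + 784] = ∠[755.91 + j68.37] = 5.17°
∠H(j5.3) = 0.20° − 5.17° = -4.97°

|H| = 24.6 dB, ∠H = -5.0°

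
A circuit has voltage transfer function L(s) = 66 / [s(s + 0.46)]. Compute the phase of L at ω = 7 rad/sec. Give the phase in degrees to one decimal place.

-176.2°

∠(j7 + 0.46) = arctan(7/0.46) = 86.24°
∠(j7) = 90.00°
∠L(j7) = − (86.24° + 90.00°) = -176.24°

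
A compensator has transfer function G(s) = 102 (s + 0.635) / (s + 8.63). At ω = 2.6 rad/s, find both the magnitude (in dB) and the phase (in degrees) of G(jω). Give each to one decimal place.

|j2.6 + 0.635| = √(2.6² + 0.635²) = 2.676
|j2.6 + 8.63| = √(2.6² + 8.63²) = 9.013
|G(j2.6)| = 102 × 2.676 / 9.013 = 30.289
20 log₁₀(30.289) = 29.63 dB
∠(j2.6 + 0.635) = arctan(2.6/0.635) = 76.28°
∠(j2.6 + 8.63) = arctan(2.6/8.63) = 16.77°
∠G(j2.6) = 76.28° − 16.77° = 59.51°

|G| = 29.6 dB, ∠G = 59.5°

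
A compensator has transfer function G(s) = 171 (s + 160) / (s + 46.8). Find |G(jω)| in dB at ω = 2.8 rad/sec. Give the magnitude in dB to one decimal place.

55.3 dB

|j2.8 + 160| = √(2.8² + 160²) = 160
|j2.8 + 46.8| = √(2.8² + 46.8²) = 46.88
|G(j2.8)| = 171 × 160 / 46.88 = 583.66
20 log₁₀(583.66) = 55.32 dB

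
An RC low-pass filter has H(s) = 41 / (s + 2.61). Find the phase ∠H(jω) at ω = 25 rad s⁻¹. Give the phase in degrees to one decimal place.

-84.0°

∠(j25 + 2.61) = arctan(25/2.61) = 84.04°
∠H(j25) = −84.04° = -84.04°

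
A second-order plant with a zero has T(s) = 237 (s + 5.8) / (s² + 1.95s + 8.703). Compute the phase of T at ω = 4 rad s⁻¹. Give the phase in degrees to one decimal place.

-98.5°

∠(j4 + 5.8) = arctan(4/5.8) = 34.59°
∠[(j4)² + 1.95(j4) + 8.703] = ∠[-7.297 + j7.8] = 133.09°
∠T(j4) = 34.59° − 133.09° = -98.50°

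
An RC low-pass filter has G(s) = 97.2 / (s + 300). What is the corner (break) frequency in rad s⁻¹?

300 rad s⁻¹

The single real pole at s = −300 gives a corner at ω = 300 rad s⁻¹.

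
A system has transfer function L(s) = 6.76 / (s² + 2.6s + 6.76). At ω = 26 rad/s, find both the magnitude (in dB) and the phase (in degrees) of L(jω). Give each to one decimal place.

|(j26)² + 2.6(j26) + 6.76| = |-669.24 + j67.6| = 672.6
|L(j26)| = 6.76 / 672.6 = 0.01005
20 log₁₀(0.01005) = -39.96 dB
∠[(j26)² + 2.6(j26) + 6.76] = ∠[-669.24 + j67.6] = 174.23°
∠L(j26) = −174.23° = -174.23°

|L| = -40.0 dB, ∠L = -174.2 deg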